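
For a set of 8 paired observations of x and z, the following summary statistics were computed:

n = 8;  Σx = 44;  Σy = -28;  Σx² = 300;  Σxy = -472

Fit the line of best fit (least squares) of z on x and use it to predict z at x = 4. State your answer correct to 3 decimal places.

4.724

Sxx = Σx² − (Σx)²/n = 300 − 242 = 58
Sxy = Σxy − (Σx)(Σy)/n = -472 − (-154) = -318
b = Sxy/Sxx = -318/58 = -5.482759
a = ȳ − b·x̄ = -3.5 − (-5.482759)·5.5 = 26.655172
ŷ(4) = a + b·4 = 26.655172 + (-5.482759)·4 = 4.724138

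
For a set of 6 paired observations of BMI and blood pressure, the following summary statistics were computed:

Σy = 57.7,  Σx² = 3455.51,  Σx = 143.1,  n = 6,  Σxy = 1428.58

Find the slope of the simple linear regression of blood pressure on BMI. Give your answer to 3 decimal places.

1.232

Sxx = Σx² − (Σx)²/n = 3455.51 − 3412.935 = 42.575
Sxy = Σxy − (Σx)(Σy)/n = 1428.58 − 1376.145 = 52.435
b = Sxy/Sxx = 52.435/42.575 = 1.231591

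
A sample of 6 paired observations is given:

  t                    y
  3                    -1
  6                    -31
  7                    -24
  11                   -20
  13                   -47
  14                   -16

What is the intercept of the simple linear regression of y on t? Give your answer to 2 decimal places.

-7.75

n = 6, Σx = 54, Σy = -139, Σxy = -1412, Σx² = 580
Sxx = Σx² − (Σx)²/n = 580 − 486 = 94
Sxy = Σxy − (Σx)(Σy)/n = -1412 − (-1251) = -161
b = Sxy/Sxx = -161/94 = -1.712766
a = ȳ − b·x̄ = -23.166667 − (-1.712766)·9 = -7.751773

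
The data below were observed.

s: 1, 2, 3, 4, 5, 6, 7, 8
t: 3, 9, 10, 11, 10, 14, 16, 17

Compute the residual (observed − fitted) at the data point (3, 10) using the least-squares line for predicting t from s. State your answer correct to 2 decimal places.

1.32

n = 8, Σx = 36, Σy = 90, Σxy = 477, Σx² = 204
Sxx = Σx² − (Σx)²/n = 204 − 162 = 42
Sxy = Σxy − (Σx)(Σy)/n = 477 − 405 = 72
b = Sxy/Sxx = 72/42 = 1.714286
a = ȳ − b·x̄ = 11.25 − 1.714286·4.5 = 3.535714
ŷ(3) = 3.535714 + 1.714286·3 = 8.678571
residual = y − ŷ = 10 − 8.678571 = 1.321429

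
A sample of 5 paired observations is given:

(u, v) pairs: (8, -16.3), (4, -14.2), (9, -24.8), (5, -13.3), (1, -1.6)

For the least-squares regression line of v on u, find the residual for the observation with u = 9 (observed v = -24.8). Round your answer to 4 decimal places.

n = 5, Σx = 27, Σy = -70.2, Σxy = -478.5, Σx² = 187
Sxx = Σx² − (Σx)²/n = 187 − 145.8 = 41.2
Sxy = Σxy − (Σx)(Σy)/n = -478.5 − (-379.08) = -99.42
b = Sxy/Sxx = -99.42/41.2 = -2.413107
a = ȳ − b·x̄ = -14.04 − (-2.413107)·5.4 = -1.009223
ŷ(9) = -1.009223 + (-2.413107)·9 = -22.727184
residual = y − ŷ = -24.8 − (-22.727184) = -2.072816

-2.0728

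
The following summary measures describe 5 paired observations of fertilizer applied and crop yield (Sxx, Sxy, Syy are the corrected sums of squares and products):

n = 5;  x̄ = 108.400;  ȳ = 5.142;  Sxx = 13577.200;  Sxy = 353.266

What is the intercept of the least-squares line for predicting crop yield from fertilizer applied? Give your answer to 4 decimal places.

b = Sxy/Sxx = 353.266/13577.2 = 0.026019
a = ȳ − b·x̄ = 5.142 − 0.026019·108.4 = 2.321534

2.3215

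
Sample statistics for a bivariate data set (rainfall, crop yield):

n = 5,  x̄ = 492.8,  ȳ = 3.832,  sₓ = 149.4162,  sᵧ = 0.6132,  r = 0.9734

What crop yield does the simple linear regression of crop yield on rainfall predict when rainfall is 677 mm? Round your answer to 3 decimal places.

4.568

b = r · sᵧ/sₓ = 0.9734 · 0.6132/149.4162 = 0.003995
a = ȳ − b·x̄ = 3.832 − 0.003995·492.8 = 1.863359
ŷ(677) = a + b·677 = 1.863359 + 0.003995·677 = 4.567843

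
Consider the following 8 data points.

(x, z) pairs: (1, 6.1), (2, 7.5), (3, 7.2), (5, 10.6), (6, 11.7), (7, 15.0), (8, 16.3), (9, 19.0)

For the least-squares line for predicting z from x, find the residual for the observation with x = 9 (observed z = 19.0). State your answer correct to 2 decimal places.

1.16

n = 8, Σx = 41, Σy = 93.4, Σxy = 572.3, Σx² = 269
Sxx = Σx² − (Σx)²/n = 269 − 210.125 = 58.875
Sxy = Σxy − (Σx)(Σy)/n = 572.3 − 478.675 = 93.625
b = Sxy/Sxx = 93.625/58.875 = 1.590234
a = ȳ − b·x̄ = 11.675 − 1.590234·5.125 = 3.525053
ŷ(9) = 3.525053 + 1.590234·9 = 17.837155
residual = y − ŷ = 19.0 − 17.837155 = 1.162845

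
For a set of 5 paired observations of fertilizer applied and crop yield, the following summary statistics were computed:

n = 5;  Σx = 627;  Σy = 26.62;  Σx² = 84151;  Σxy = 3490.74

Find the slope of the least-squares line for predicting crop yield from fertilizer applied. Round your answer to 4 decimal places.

0.0276

Sxx = Σx² − (Σx)²/n = 84151 − 78625.8 = 5525.2
Sxy = Σxy − (Σx)(Σy)/n = 3490.74 − 3338.148 = 152.592
b = Sxy/Sxx = 152.592/5525.2 = 0.027617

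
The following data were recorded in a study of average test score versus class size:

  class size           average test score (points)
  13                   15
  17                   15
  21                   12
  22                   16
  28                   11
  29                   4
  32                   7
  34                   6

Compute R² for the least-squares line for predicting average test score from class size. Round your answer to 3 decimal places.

0.710

n = 8, Σx = 196, Σy = 86, Σxy = 1906, Σx² = 5188, Σy² = 1072
Sxx = Σx² − (Σx)²/n = 5188 − 4802 = 386
Sxy = Σxy − (Σx)(Σy)/n = 1906 − 2107 = -201
Syy = Σy² − (Σy)²/n = 1072 − 924.5 = 147.5
R² = Sxy²/(Sxx·Syy) = (-201)²/(386·147.5) = 0.709599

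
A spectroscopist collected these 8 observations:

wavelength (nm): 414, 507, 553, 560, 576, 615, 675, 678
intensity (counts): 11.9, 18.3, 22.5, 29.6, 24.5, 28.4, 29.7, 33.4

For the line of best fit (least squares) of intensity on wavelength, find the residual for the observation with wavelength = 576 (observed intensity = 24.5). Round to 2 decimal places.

n = 8, Σx = 4578, Σy = 198.3, Σxy = 117493.9, Σx² = 2673164
Sxx = Σx² − (Σx)²/n = 2673164 − 2619760.5 = 53403.5
Sxy = Σxy − (Σx)(Σy)/n = 117493.9 − 113477.175 = 4016.725
b = Sxy/Sxx = 4016.725/53403.5 = 0.075215
a = ȳ − b·x̄ = 24.7875 − 0.075215·572.25 = -18.254077
ŷ(576) = -18.254077 + 0.075215·576 = 25.069555
residual = y − ŷ = 24.5 − 25.069555 = -0.569555

-0.57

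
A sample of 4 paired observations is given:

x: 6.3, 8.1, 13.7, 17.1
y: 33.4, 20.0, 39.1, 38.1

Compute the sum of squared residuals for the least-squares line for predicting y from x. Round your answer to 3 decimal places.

137.761

n = 4, Σx = 45.2, Σy = 130.6, Σxy = 1559.6, Σx² = 585.4, Σy² = 4495.98
Sxx = Σx² − (Σx)²/n = 585.4 − 510.76 = 74.64
Sxy = Σxy − (Σx)(Σy)/n = 1559.6 − 1475.78 = 83.82
Syy = Σy² − (Σy)²/n = 4495.98 − 4264.09 = 231.89
b = Sxy/Sxx = 83.82/74.64 = 1.122990
SSE = Syy − b·Sxy = 231.89 − 1.122990·83.82 = 137.760949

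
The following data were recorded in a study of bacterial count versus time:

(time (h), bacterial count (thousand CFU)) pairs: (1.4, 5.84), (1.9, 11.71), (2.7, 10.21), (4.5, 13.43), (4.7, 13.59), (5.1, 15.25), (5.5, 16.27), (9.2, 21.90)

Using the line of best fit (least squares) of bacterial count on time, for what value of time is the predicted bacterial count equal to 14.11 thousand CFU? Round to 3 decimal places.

4.699

n = 8, Σx = 35, Σy = 108.2, Σxy = 551.04, Σx² = 196.1
Sxx = Σx² − (Σx)²/n = 196.1 − 153.125 = 42.975
Sxy = Σxy − (Σx)(Σy)/n = 551.04 − 473.375 = 77.665
b = Sxy/Sxx = 77.665/42.975 = 1.807213
a = ȳ − b·x̄ = 13.525 − 1.807213·4.375 = 5.618441
Set a + b·x = 14.11: x = (14.11 − 5.618441) / 1.807213 = 4.698703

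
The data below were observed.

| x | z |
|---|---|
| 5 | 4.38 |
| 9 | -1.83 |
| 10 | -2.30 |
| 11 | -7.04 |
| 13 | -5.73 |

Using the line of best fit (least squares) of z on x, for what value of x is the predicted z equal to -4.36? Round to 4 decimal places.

n = 5, Σx = 48, Σy = -12.52, Σxy = -169.5, Σx² = 496
Sxx = Σx² − (Σx)²/n = 496 − 460.8 = 35.2
Sxy = Σxy − (Σx)(Σy)/n = -169.5 − (-120.192) = -49.308
b = Sxy/Sxx = -49.308/35.2 = -1.400795
a = ȳ − b·x̄ = -2.504 − (-1.400795)·9.6 = 10.943636
Set a + b·x = -4.36: x = (-4.36 − 10.943636) / (-1.400795) = 10.924961

10.9250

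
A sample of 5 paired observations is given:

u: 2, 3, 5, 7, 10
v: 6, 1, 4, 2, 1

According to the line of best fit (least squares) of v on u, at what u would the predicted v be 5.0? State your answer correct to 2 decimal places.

-0.06

n = 5, Σx = 27, Σy = 14, Σxy = 59, Σx² = 187
Sxx = Σx² − (Σx)²/n = 187 − 145.8 = 41.2
Sxy = Σxy − (Σx)(Σy)/n = 59 − 75.6 = -16.6
b = Sxy/Sxx = -16.6/41.2 = -0.402913
a = ȳ − b·x̄ = 2.8 − (-0.402913)·5.4 = 4.975728
Set a + b·x = 5.0: x = (5.0 − 4.975728) / (-0.402913) = -0.060241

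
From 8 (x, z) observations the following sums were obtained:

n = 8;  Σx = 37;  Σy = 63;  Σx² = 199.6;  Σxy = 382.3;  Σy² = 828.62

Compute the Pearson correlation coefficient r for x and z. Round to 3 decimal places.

Sxx = Σx² − (Σx)²/n = 199.6 − 171.125 = 28.475
Sxy = Σxy − (Σx)(Σy)/n = 382.3 − 291.375 = 90.925
Syy = Σy² − (Σy)²/n = 828.62 − 496.125 = 332.495
r = Sxy/√(Sxx·Syy) = 90.925/√(9467.795125) = 90.925/97.302596 = 0.934456

0.934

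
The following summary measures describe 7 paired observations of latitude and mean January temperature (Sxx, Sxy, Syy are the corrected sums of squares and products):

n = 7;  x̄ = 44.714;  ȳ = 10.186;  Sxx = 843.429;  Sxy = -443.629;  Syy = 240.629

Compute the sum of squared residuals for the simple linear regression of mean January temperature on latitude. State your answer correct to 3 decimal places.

b = Sxy/Sxx = -443.629/843.429 = -0.525983
SSE = Syy − b·Sxy = 240.629 − (-0.525983)·(-443.629) = 7.287854

7.288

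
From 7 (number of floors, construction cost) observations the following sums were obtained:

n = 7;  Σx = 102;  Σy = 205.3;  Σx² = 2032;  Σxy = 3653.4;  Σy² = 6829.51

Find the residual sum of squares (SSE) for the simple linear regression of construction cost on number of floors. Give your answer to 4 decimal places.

Sxx = Σx² − (Σx)²/n = 2032 − 1486.285714 = 545.714286
Sxy = Σxy − (Σx)(Σy)/n = 3653.4 − 2991.514286 = 661.885714
Syy = Σy² − (Σy)²/n = 6829.51 − 6021.155714 = 808.354286
b = Sxy/Sxx = 661.885714/545.714286 = 1.212880
SSE = Syy − b·Sxy = 808.354286 − 1.212880·661.885714 = 5.566618

5.5666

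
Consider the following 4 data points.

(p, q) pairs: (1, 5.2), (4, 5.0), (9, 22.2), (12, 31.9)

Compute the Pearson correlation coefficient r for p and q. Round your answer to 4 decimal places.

n = 4, Σx = 26, Σy = 64.3, Σxy = 607.8, Σx² = 242, Σy² = 1562.49
Sxx = Σx² − (Σx)²/n = 242 − 169 = 73
Sxy = Σxy − (Σx)(Σy)/n = 607.8 − 417.95 = 189.85
Syy = Σy² − (Σy)²/n = 1562.49 − 1033.6225 = 528.8675
r = Sxy/√(Sxx·Syy) = 189.85/√(38607.3275) = 189.85/196.487474 = 0.966219

0.9662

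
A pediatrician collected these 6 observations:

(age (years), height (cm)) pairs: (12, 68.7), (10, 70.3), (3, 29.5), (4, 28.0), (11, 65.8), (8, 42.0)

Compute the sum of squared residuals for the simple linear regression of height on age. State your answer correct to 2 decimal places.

n = 6, Σx = 48, Σy = 304.3, Σxy = 2787.7, Σx² = 454, Σy² = 17409.67
Sxx = Σx² − (Σx)²/n = 454 − 384 = 70
Sxy = Σxy − (Σx)(Σy)/n = 2787.7 − 2434.4 = 353.3
Syy = Σy² − (Σy)²/n = 17409.67 − 15433.081667 = 1976.588333
b = Sxy/Sxx = 353.3/70 = 5.047143
SSE = Syy − b·Sxy = 1976.588333 − 5.047143·353.3 = 193.432762

193.43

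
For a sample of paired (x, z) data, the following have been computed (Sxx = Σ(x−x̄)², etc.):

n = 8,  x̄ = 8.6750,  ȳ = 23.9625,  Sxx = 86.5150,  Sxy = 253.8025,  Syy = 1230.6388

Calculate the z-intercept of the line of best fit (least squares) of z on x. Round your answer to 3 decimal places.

-1.487

b = Sxy/Sxx = 253.8025/86.515 = 2.933624
a = ȳ − b·x̄ = 23.9625 − 2.933624·8.675 = -1.486690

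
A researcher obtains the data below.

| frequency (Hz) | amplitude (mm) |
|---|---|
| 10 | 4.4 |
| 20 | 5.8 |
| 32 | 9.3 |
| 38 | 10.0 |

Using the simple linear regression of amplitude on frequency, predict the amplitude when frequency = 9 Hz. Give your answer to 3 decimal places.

n = 4, Σx = 100, Σy = 29.5, Σxy = 837.6, Σx² = 2968
Sxx = Σx² − (Σx)²/n = 2968 − 2500 = 468
Sxy = Σxy − (Σx)(Σy)/n = 837.6 − 737.5 = 100.1
b = Sxy/Sxx = 100.1/468 = 0.213889
a = ȳ − b·x̄ = 7.375 − 0.213889·25 = 2.027778
ŷ(9) = a + b·9 = 2.027778 + 0.213889·9 = 3.952778

3.953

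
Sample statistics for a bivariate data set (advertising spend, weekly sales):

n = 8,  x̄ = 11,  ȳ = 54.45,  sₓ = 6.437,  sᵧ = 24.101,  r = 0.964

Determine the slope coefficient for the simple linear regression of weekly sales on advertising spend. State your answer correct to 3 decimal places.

b = r · sᵧ/sₓ = 0.964 · 24.101/6.437 = 3.609347

3.609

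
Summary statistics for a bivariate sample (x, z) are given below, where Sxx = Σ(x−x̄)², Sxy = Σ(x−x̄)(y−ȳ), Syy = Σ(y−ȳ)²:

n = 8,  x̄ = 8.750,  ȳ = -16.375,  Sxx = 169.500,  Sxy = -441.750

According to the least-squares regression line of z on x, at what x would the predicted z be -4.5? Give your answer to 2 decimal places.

4.19

b = Sxy/Sxx = -441.75/169.5 = -2.606195
a = ȳ − b·x̄ = -16.375 − (-2.606195)·8.75 = 6.429204
Set a + b·x = -4.5: x = (-4.5 − 6.429204) / (-2.606195) = 4.193548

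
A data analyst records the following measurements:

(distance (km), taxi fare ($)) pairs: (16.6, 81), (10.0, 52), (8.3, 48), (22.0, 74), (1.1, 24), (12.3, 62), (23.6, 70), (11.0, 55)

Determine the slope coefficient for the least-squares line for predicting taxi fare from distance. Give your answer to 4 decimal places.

n = 8, Σx = 104.9, Σy = 466, Σxy = 6937, Σx² = 1758.91
Sxx = Σx² − (Σx)²/n = 1758.91 − 1375.50125 = 383.40875
Sxy = Σxy − (Σx)(Σy)/n = 6937 − 6110.425 = 826.575
b = Sxy/Sxx = 826.575/383.40875 = 2.155858

2.1559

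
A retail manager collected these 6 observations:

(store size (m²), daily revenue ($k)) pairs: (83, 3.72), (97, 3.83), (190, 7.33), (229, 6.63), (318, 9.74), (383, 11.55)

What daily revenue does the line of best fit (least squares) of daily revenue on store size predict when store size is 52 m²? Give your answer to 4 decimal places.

2.8676

n = 6, Σx = 1300, Σy = 42.8, Σxy = 11112.21, Σx² = 352652
Sxx = Σx² − (Σx)²/n = 352652 − 281666.666667 = 70985.333333
Sxy = Σxy − (Σx)(Σy)/n = 11112.21 − 9273.333333 = 1838.876667
b = Sxy/Sxx = 1838.876667/70985.333333 = 0.025905
a = ȳ − b·x̄ = 7.133333 − 0.025905·216.666667 = 1.520578
ŷ(52) = a + b·52 = 1.520578 + 0.025905·52 = 2.867640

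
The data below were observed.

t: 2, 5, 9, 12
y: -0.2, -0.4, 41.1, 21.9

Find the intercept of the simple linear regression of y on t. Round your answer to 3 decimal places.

n = 4, Σx = 28, Σy = 62.4, Σxy = 630.3, Σx² = 254
Sxx = Σx² − (Σx)²/n = 254 − 196 = 58
Sxy = Σxy − (Σx)(Σy)/n = 630.3 − 436.8 = 193.5
b = Sxy/Sxx = 193.5/58 = 3.336207
a = ȳ − b·x̄ = 15.6 − 3.336207·7 = -7.753448

-7.753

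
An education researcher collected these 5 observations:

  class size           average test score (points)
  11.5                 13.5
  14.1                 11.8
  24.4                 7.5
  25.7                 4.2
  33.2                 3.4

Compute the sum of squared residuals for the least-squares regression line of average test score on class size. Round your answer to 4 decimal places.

n = 5, Σx = 108.9, Σy = 40.4, Σxy = 725.45, Σx² = 2689.15, Σy² = 406.94
Sxx = Σx² − (Σx)²/n = 2689.15 − 2371.842 = 317.308
Sxy = Σxy − (Σx)(Σy)/n = 725.45 − 879.912 = -154.462
Syy = Σy² − (Σy)²/n = 406.94 − 326.432 = 80.508
b = Sxy/Sxx = -154.462/317.308 = -0.486789
SSE = Syy − b·Sxy = 80.508 − (-0.486789)·(-154.462) = 5.317619

5.3176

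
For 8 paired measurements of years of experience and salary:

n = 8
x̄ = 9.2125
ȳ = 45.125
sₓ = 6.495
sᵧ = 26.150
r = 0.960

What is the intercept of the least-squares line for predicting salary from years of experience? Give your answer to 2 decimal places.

b = r · sᵧ/sₓ = 0.96 · 26.15/6.495 = 3.865127
a = ȳ − b·x̄ = 45.125 − 3.865127·9.2125 = 9.517517

9.52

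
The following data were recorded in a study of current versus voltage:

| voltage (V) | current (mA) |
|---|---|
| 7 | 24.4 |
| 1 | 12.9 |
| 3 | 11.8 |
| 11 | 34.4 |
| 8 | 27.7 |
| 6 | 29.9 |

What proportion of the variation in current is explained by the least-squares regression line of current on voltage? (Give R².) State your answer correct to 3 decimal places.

0.843

n = 6, Σx = 36, Σy = 141.1, Σxy = 998.5, Σx² = 280, Σy² = 3745.67
Sxx = Σx² − (Σx)²/n = 280 − 216 = 64
Sxy = Σxy − (Σx)(Σy)/n = 998.5 − 846.6 = 151.9
Syy = Σy² − (Σy)²/n = 3745.67 − 3318.201667 = 427.468333
R² = Sxy²/(Sxx·Syy) = (151.9)²/(64·427.468333) = 0.843396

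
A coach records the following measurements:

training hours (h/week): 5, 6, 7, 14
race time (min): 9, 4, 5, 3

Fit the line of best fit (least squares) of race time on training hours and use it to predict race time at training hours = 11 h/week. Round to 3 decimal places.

n = 4, Σx = 32, Σy = 21, Σxy = 146, Σx² = 306
Sxx = Σx² − (Σx)²/n = 306 − 256 = 50
Sxy = Σxy − (Σx)(Σy)/n = 146 − 168 = -22
b = Sxy/Sxx = -22/50 = -0.44
a = ȳ − b·x̄ = 5.25 − (-0.44)·8 = 8.77
ŷ(11) = a + b·11 = 8.77 + (-0.44)·11 = 3.93

3.930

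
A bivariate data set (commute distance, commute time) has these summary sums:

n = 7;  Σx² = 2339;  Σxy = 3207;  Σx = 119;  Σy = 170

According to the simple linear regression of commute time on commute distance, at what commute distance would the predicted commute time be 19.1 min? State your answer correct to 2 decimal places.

11.83

Sxx = Σx² − (Σx)²/n = 2339 − 2023 = 316
Sxy = Σxy − (Σx)(Σy)/n = 3207 − 2890 = 317
b = Sxy/Sxx = 317/316 = 1.003165
a = ȳ − b·x̄ = 24.285714 − 1.003165·17 = 7.231917
Set a + b·x = 19.1: x = (19.1 − 7.231917) / 1.003165 = 11.830644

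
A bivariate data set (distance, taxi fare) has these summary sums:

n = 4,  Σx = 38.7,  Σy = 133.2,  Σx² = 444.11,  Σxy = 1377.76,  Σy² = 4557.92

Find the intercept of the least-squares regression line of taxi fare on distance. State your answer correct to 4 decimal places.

Sxx = Σx² − (Σx)²/n = 444.11 − 374.4225 = 69.6875
Sxy = Σxy − (Σx)(Σy)/n = 1377.76 − 1288.71 = 89.05
b = Sxy/Sxx = 89.05/69.6875 = 1.277848
a = ȳ − b·x̄ = 33.3 − 1.277848·9.675 = 20.936825

20.9368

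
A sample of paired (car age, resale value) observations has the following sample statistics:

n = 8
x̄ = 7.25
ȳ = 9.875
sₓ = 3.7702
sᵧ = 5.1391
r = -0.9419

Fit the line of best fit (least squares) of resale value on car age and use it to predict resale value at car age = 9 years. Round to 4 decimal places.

7.6282

b = r · sᵧ/sₓ = -0.9419 · 5.1391/3.7702 = -1.283889
a = ȳ − b·x̄ = 9.875 − (-1.283889)·7.25 = 19.183195
ŷ(9) = a + b·9 = 19.183195 + (-1.283889)·9 = 7.628194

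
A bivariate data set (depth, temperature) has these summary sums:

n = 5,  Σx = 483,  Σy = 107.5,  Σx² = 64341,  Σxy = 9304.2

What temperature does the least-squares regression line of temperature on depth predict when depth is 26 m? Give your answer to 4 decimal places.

Sxx = Σx² − (Σx)²/n = 64341 − 46657.8 = 17683.2
Sxy = Σxy − (Σx)(Σy)/n = 9304.2 − 10384.5 = -1080.3
b = Sxy/Sxx = -1080.3/17683.2 = -0.061092
a = ȳ − b·x̄ = 21.5 − (-0.061092)·96.6 = 27.401476
ŷ(26) = a + b·26 = 27.401476 + (-0.061092)·26 = 25.813087

25.8131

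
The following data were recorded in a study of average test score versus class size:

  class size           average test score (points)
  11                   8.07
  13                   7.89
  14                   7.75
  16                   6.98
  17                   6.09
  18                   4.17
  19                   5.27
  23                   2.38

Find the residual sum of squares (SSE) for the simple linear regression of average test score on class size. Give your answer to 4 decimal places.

n = 8, Σx = 131, Σy = 48.6, Σxy = 744.98, Σx² = 2245, Σy² = 324.0742
Sxx = Σx² − (Σx)²/n = 2245 − 2145.125 = 99.875
Sxy = Σxy − (Σx)(Σy)/n = 744.98 − 795.825 = -50.845
Syy = Σy² − (Σy)²/n = 324.0742 − 295.245 = 28.8292
b = Sxy/Sxx = -50.845/99.875 = -0.509086
SSE = Syy − b·Sxy = 28.8292 − (-0.509086)·(-50.845) = 2.944704

2.9447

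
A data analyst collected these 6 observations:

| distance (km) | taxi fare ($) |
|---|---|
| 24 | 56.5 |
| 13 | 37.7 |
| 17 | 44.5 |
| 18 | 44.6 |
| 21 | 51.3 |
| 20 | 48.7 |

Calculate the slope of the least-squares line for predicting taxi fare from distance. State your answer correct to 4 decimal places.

n = 6, Σx = 113, Σy = 283.3, Σxy = 5456.7, Σx² = 2199
Sxx = Σx² − (Σx)²/n = 2199 − 2128.166667 = 70.833333
Sxy = Σxy − (Σx)(Σy)/n = 5456.7 − 5335.483333 = 121.216667
b = Sxy/Sxx = 121.216667/70.833333 = 1.711294

1.7113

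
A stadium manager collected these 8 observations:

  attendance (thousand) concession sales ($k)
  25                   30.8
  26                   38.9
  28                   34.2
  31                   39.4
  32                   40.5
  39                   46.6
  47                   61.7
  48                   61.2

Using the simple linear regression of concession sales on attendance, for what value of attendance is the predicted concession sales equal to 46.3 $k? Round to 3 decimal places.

36.222

n = 8, Σx = 276, Σy = 353.3, Σxy = 12911.3, Σx² = 10104
Sxx = Σx² − (Σx)²/n = 10104 − 9522 = 582
Sxy = Σxy − (Σx)(Σy)/n = 12911.3 − 12188.85 = 722.45
b = Sxy/Sxx = 722.45/582 = 1.241323
a = ȳ − b·x̄ = 44.1625 − 1.241323·34.5 = 1.336856
Set a + b·x = 46.3: x = (46.3 − 1.336856) / 1.241323 = 36.221953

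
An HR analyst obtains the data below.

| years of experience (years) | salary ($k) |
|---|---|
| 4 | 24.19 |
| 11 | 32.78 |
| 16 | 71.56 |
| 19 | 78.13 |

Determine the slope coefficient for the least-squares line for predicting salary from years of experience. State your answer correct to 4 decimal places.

3.9033

n = 4, Σx = 50, Σy = 206.66, Σxy = 3086.77, Σx² = 754
Sxx = Σx² − (Σx)²/n = 754 − 625 = 129
Sxy = Σxy − (Σx)(Σy)/n = 3086.77 − 2583.25 = 503.52
b = Sxy/Sxx = 503.52/129 = 3.903256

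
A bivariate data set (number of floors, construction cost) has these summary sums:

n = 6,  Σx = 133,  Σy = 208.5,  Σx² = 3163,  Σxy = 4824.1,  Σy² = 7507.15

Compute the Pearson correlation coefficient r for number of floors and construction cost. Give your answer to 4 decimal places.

0.8533

Sxx = Σx² − (Σx)²/n = 3163 − 2948.166667 = 214.833333
Sxy = Σxy − (Σx)(Σy)/n = 4824.1 − 4621.75 = 202.35
Syy = Σy² − (Σy)²/n = 7507.15 − 7245.375 = 261.775
r = Sxy/√(Sxx·Syy) = 202.35/√(56237.995833) = 202.35/237.145516 = 0.853274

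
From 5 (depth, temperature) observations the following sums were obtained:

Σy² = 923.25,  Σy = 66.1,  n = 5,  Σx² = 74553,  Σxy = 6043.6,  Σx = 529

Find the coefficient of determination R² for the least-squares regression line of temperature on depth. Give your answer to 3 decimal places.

0.982

Sxx = Σx² − (Σx)²/n = 74553 − 55968.2 = 18584.8
Sxy = Σxy − (Σx)(Σy)/n = 6043.6 − 6993.38 = -949.78
Syy = Σy² − (Σy)²/n = 923.25 − 873.842 = 49.408
R² = Sxy²/(Sxx·Syy) = (-949.78)²/(18584.8·49.408) = 0.982406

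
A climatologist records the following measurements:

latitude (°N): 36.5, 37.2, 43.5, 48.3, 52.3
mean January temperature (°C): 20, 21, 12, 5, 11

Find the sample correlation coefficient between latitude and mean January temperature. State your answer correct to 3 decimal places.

-0.846

n = 5, Σx = 217.8, Σy = 69, Σxy = 2850, Σx² = 9676.52, Σy² = 1131
Sxx = Σx² − (Σx)²/n = 9676.52 − 9487.368 = 189.152
Sxy = Σxy − (Σx)(Σy)/n = 2850 − 3005.64 = -155.64
Syy = Σy² − (Σy)²/n = 1131 − 952.2 = 178.8
r = Sxy/√(Sxx·Syy) = -155.64/√(33820.3776) = -155.64/183.903175 = -0.846315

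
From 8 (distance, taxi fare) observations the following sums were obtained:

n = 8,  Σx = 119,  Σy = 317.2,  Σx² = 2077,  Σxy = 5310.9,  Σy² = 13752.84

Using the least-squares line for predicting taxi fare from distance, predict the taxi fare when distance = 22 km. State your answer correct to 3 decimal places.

53.408

Sxx = Σx² − (Σx)²/n = 2077 − 1770.125 = 306.875
Sxy = Σxy − (Σx)(Σy)/n = 5310.9 − 4718.35 = 592.55
b = Sxy/Sxx = 592.55/306.875 = 1.930916
a = ȳ − b·x̄ = 39.65 − 1.930916·14.875 = 10.927617
ŷ(22) = a + b·22 = 10.927617 + 1.930916·22 = 53.407780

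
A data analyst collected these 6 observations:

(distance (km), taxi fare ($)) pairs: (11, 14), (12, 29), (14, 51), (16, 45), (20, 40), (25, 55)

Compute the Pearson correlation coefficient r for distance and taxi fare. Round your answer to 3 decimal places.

n = 6, Σx = 98, Σy = 234, Σxy = 4111, Σx² = 1742, Σy² = 10288
Sxx = Σx² − (Σx)²/n = 1742 − 1600.666667 = 141.333333
Sxy = Σxy − (Σx)(Σy)/n = 4111 − 3822 = 289
Syy = Σy² − (Σy)²/n = 10288 − 9126 = 1162
r = Sxy/√(Sxx·Syy) = 289/√(164229.333333) = 289/405.252185 = 0.713136

0.713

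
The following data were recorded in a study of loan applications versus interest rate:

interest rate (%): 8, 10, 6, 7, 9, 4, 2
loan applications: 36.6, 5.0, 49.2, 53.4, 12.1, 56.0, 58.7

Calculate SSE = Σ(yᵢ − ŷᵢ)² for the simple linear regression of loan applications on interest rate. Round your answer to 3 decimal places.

743.819

n = 7, Σx = 46, Σy = 271, Σxy = 1462.1, Σx² = 350, Σy² = 13364.86
Sxx = Σx² − (Σx)²/n = 350 − 302.285714 = 47.714286
Sxy = Σxy − (Σx)(Σy)/n = 1462.1 − 1780.857143 = -318.757143
Syy = Σy² − (Σy)²/n = 13364.86 − 10491.571429 = 2873.288571
b = Sxy/Sxx = -318.757143/47.714286 = -6.680539
SSE = Syy − b·Sxy = 2873.288571 − (-6.680539)·(-318.757143) = 743.819072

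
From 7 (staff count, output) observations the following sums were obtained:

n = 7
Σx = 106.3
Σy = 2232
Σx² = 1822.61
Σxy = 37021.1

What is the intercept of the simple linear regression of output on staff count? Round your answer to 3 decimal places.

Sxx = Σx² − (Σx)²/n = 1822.61 − 1614.241429 = 208.368571
Sxy = Σxy − (Σx)(Σy)/n = 37021.1 − 33894.514286 = 3126.585714
b = Sxy/Sxx = 3126.585714/208.368571 = 15.005073
a = ȳ − b·x̄ = 318.857143 − 15.005073·15.185714 = 90.994385

90.994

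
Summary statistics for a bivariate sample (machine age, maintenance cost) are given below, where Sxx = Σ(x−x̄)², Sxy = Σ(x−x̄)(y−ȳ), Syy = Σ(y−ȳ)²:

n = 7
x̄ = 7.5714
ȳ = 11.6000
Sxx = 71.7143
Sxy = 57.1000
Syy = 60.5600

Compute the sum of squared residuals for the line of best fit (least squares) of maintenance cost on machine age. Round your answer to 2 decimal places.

b = Sxy/Sxx = 57.1/71.7143 = 0.796215
SSE = Syy − b·Sxy = 60.56 − 0.796215·57.1 = 15.096125

15.10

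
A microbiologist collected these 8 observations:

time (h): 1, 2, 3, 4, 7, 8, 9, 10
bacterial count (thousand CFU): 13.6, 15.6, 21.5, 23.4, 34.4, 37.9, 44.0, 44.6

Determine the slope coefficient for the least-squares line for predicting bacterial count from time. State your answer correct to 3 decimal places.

n = 8, Σx = 44, Σy = 235, Σxy = 1588.9, Σx² = 324
Sxx = Σx² − (Σx)²/n = 324 − 242 = 82
Sxy = Σxy − (Σx)(Σy)/n = 1588.9 − 1292.5 = 296.4
b = Sxy/Sxx = 296.4/82 = 3.614634

3.615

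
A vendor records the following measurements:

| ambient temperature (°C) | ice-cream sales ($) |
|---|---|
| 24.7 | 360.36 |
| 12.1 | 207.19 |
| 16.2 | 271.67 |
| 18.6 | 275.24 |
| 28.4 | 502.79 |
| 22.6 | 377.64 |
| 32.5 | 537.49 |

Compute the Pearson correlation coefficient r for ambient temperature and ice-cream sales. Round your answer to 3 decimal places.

0.976

n = 7, Σx = 155.1, Σy = 2532.38, Σxy = 61210.734, Σx² = 3738.47, Σy² = 1006653.926
Sxx = Σx² − (Σx)²/n = 3738.47 − 3436.572857 = 301.897143
Sxy = Σxy − (Σx)(Σy)/n = 61210.734 − 56110.305429 = 5100.428571
Syy = Σy² − (Σy)²/n = 1006653.926 − 916135.494914 = 90518.431086
r = Sxy/√(Sxx·Syy) = 5100.428571/√(27327255.720688) = 5100.428571/5227.547773 = 0.975683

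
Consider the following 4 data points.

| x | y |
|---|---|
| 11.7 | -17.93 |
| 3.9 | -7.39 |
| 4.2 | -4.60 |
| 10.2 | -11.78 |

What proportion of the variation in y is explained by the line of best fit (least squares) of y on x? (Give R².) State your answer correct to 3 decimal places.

n = 4, Σx = 30, Σy = -41.7, Σxy = -378.078, Σx² = 273.78, Σy² = 536.0254
Sxx = Σx² − (Σx)²/n = 273.78 − 225 = 48.78
Sxy = Σxy − (Σx)(Σy)/n = -378.078 − (-312.75) = -65.328
Syy = Σy² − (Σy)²/n = 536.0254 − 434.7225 = 101.3029
R² = Sxy²/(Sxx·Syy) = (-65.328)²/(48.78·101.3029) = 0.863645

0.864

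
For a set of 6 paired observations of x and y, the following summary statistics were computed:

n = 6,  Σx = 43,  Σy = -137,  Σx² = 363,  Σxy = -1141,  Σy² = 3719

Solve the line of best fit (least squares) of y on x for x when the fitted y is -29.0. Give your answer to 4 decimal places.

Sxx = Σx² − (Σx)²/n = 363 − 308.166667 = 54.833333
Sxy = Σxy − (Σx)(Σy)/n = -1141 − (-981.833333) = -159.166667
b = Sxy/Sxx = -159.166667/54.833333 = -2.902736
a = ȳ − b·x̄ = -22.833333 − (-2.902736)·7.166667 = -2.030395
Set a + b·x = -29.0: x = (-29.0 − (-2.030395)) / (-2.902736) = 9.291099

9.2911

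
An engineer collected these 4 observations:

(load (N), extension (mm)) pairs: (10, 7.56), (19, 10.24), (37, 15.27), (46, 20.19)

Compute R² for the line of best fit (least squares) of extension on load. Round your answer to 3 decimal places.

0.980

n = 4, Σx = 112, Σy = 53.26, Σxy = 1763.89, Σx² = 3946, Σy² = 802.8202
Sxx = Σx² − (Σx)²/n = 3946 − 3136 = 810
Sxy = Σxy − (Σx)(Σy)/n = 1763.89 − 1491.28 = 272.61
Syy = Σy² − (Σy)²/n = 802.8202 − 709.1569 = 93.6633
R² = Sxy²/(Sxx·Syy) = (272.61)²/(810·93.6633) = 0.979556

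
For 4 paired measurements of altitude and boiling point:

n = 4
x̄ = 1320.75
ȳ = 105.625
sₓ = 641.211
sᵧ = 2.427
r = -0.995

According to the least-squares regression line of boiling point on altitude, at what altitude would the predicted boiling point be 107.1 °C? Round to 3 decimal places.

b = r · sᵧ/sₓ = -0.995 · 2.427/641.211 = -0.003766
a = ȳ − b·x̄ = 105.625 − (-0.003766)·1320.75 = 110.599077
Set a + b·x = 107.1: x = (107.1 − 110.599077) / (-0.003766) = 929.098200

929.098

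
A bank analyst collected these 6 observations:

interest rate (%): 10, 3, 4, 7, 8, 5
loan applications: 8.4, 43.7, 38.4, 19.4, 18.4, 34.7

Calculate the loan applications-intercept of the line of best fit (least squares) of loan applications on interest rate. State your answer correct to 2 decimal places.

59.03

n = 6, Σx = 37, Σy = 163, Σxy = 825.2, Σx² = 263
Sxx = Σx² − (Σx)²/n = 263 − 228.166667 = 34.833333
Sxy = Σxy − (Σx)(Σy)/n = 825.2 − 1005.166667 = -179.966667
b = Sxy/Sxx = -179.966667/34.833333 = -5.166507
a = ȳ − b·x̄ = 27.166667 − (-5.166507)·6.166667 = 59.026794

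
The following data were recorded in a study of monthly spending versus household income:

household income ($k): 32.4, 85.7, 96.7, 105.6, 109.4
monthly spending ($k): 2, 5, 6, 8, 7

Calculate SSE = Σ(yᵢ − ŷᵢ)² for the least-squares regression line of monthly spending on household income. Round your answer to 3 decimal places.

1.591

n = 5, Σx = 429.8, Σy = 28, Σxy = 2684.1, Σx² = 40864.86, Σy² = 178
Sxx = Σx² − (Σx)²/n = 40864.86 − 36945.608 = 3919.252
Sxy = Σxy − (Σx)(Σy)/n = 2684.1 − 2406.88 = 277.22
Syy = Σy² − (Σy)²/n = 178 − 156.8 = 21.2
b = Sxy/Sxx = 277.22/3919.252 = 0.070733
SSE = Syy − b·Sxy = 21.2 − 0.070733·277.22 = 1.591430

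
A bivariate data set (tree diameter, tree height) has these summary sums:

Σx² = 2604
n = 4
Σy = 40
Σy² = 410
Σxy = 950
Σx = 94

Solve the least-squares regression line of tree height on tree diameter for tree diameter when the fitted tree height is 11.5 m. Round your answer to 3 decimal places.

82.750

Sxx = Σx² − (Σx)²/n = 2604 − 2209 = 395
Sxy = Σxy − (Σx)(Σy)/n = 950 − 940 = 10
b = Sxy/Sxx = 10/395 = 0.025316
a = ȳ − b·x̄ = 10 − 0.025316·23.5 = 9.405063
Set a + b·x = 11.5: x = (11.5 − 9.405063) / 0.025316 = 82.75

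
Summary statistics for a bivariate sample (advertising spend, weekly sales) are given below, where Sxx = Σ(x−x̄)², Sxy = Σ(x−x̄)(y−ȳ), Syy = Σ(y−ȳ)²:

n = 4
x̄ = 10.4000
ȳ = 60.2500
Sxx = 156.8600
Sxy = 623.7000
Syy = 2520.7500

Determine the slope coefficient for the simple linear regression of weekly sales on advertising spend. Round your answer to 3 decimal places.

3.976

b = Sxy/Sxx = 623.7/156.86 = 3.976157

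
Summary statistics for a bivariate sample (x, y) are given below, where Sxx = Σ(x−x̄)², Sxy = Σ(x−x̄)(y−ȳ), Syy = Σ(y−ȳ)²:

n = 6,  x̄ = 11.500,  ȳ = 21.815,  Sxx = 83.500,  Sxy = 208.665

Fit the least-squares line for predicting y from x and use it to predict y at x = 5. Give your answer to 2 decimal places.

b = Sxy/Sxx = 208.665/83.5 = 2.498982
a = ȳ − b·x̄ = 21.815 − 2.498982·11.5 = -6.923293
ŷ(5) = a + b·5 = -6.923293 + 2.498982·5 = 5.571617

5.57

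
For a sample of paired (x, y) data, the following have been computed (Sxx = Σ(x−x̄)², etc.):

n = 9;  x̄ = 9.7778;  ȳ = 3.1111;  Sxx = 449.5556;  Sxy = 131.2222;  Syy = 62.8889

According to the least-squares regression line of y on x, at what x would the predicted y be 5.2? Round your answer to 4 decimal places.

16.9342

b = Sxy/Sxx = 131.2222/449.5556 = 0.291893
a = ȳ − b·x̄ = 3.1111 − 0.291893·9.7778 = 0.257027
Set a + b·x = 5.2: x = (5.2 − 0.257027) / 0.291893 = 16.934186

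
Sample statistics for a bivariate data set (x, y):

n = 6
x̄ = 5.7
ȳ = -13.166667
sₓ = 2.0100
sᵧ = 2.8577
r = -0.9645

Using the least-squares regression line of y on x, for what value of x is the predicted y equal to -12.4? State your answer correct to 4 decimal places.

b = r · sᵧ/sₓ = -0.9645 · 2.8577/2.01 = -1.371269
a = ȳ − b·x̄ = -13.166667 − (-1.371269)·5.7 = -5.350431
Set a + b·x = -12.4: x = (-12.4 − (-5.350431)) / (-1.371269) = 5.140907

5.1409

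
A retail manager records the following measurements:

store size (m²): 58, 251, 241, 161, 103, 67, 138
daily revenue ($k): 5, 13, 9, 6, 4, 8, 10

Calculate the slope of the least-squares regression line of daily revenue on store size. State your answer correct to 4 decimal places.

0.0279

n = 7, Σx = 1019, Σy = 55, Σxy = 9016, Σx² = 184509
Sxx = Σx² − (Σx)²/n = 184509 − 148337.285714 = 36171.714286
Sxy = Σxy − (Σx)(Σy)/n = 9016 − 8006.428571 = 1009.571429
b = Sxy/Sxx = 1009.571429/36171.714286 = 0.027911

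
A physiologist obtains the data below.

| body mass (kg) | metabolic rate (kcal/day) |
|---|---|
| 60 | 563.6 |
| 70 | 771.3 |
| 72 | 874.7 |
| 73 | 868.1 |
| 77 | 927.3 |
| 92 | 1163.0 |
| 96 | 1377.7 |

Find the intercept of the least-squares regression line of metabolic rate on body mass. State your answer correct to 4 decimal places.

n = 7, Σx = 540, Σy = 6545.7, Σxy = 524814, Σx² = 42622
Sxx = Σx² − (Σx)²/n = 42622 − 41657.142857 = 964.857143
Sxy = Σxy − (Σx)(Σy)/n = 524814 − 504954 = 19860
b = Sxy/Sxx = 19860/964.857143 = 20.583358
a = ȳ − b·x̄ = 935.1 − 20.583358·77.142857 = -652.759046

-652.7590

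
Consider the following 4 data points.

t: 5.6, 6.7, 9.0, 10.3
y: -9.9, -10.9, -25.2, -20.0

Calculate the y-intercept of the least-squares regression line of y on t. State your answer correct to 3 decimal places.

n = 4, Σx = 31.6, Σy = -66, Σxy = -561.27, Σx² = 263.34
Sxx = Σx² − (Σx)²/n = 263.34 − 249.64 = 13.7
Sxy = Σxy − (Σx)(Σy)/n = -561.27 − (-521.4) = -39.87
b = Sxy/Sxx = -39.87/13.7 = -2.910219
a = ȳ − b·x̄ = -16.5 − (-2.910219)·7.9 = 6.490730

6.491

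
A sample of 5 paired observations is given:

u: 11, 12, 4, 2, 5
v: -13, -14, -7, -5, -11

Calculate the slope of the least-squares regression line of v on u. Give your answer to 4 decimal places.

-0.8122

n = 5, Σx = 34, Σy = -50, Σxy = -404, Σx² = 310
Sxx = Σx² − (Σx)²/n = 310 − 231.2 = 78.8
Sxy = Σxy − (Σx)(Σy)/n = -404 − (-340) = -64
b = Sxy/Sxx = -64/78.8 = -0.812183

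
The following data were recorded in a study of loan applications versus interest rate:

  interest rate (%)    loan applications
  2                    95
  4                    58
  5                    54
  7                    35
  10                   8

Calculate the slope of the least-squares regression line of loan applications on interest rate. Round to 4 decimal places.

-10.2957

n = 5, Σx = 28, Σy = 250, Σxy = 1017, Σx² = 194
Sxx = Σx² − (Σx)²/n = 194 − 156.8 = 37.2
Sxy = Σxy − (Σx)(Σy)/n = 1017 − 1400 = -383
b = Sxy/Sxx = -383/37.2 = -10.295699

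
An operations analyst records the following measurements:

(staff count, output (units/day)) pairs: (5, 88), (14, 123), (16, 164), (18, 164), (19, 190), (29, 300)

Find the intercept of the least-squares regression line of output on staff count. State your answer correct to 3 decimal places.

19.944

n = 6, Σx = 101, Σy = 1029, Σxy = 20048, Σx² = 2003
Sxx = Σx² − (Σx)²/n = 2003 − 1700.166667 = 302.833333
Sxy = Σxy − (Σx)(Σy)/n = 20048 − 17321.5 = 2726.5
b = Sxy/Sxx = 2726.5/302.833333 = 9.003302
a = ȳ − b·x̄ = 171.5 − 9.003302·16.833333 = 19.944414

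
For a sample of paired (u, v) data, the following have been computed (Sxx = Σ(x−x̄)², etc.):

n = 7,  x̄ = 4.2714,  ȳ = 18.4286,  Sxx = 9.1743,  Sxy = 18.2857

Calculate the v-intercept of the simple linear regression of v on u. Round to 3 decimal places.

9.915

b = Sxy/Sxx = 18.2857/9.1743 = 1.993144
a = ȳ − b·x̄ = 18.4286 − 1.993144·4.2714 = 9.915085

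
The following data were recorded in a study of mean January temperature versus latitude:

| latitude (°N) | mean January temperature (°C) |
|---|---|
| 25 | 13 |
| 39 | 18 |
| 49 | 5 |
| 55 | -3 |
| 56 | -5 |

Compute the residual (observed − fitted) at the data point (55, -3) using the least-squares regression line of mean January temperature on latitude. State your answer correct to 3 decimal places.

-2.120

n = 5, Σx = 224, Σy = 28, Σxy = 827, Σx² = 10708
Sxx = Σx² − (Σx)²/n = 10708 − 10035.2 = 672.8
Sxy = Σxy − (Σx)(Σy)/n = 827 − 1254.4 = -427.4
b = Sxy/Sxx = -427.4/672.8 = -0.635256
a = ȳ − b·x̄ = 5.6 − (-0.635256)·44.8 = 34.059453
ŷ(55) = 34.059453 + (-0.635256)·55 = -0.879608
residual = y − ŷ = -3 − (-0.879608) = -2.120392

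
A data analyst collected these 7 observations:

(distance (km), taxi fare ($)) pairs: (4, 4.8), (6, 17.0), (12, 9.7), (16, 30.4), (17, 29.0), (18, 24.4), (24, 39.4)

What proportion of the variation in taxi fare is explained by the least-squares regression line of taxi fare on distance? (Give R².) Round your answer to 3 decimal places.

0.785

n = 7, Σx = 97, Σy = 154.7, Σxy = 2601.8, Σx² = 1641, Σy² = 4319.01
Sxx = Σx² − (Σx)²/n = 1641 − 1344.142857 = 296.857143
Sxy = Σxy − (Σx)(Σy)/n = 2601.8 − 2143.7 = 458.1
Syy = Σy² − (Σy)²/n = 4319.01 − 3418.87 = 900.14
R² = Sxy²/(Sxx·Syy) = (458.1)²/(296.857143·900.14) = 0.785350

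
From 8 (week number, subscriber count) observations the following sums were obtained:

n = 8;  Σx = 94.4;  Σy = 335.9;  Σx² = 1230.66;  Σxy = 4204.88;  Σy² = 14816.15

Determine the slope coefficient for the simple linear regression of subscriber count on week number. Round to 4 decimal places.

Sxx = Σx² − (Σx)²/n = 1230.66 − 1113.92 = 116.74
Sxy = Σxy − (Σx)(Σy)/n = 4204.88 − 3963.62 = 241.26
b = Sxy/Sxx = 241.26/116.74 = 2.066644

2.0666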